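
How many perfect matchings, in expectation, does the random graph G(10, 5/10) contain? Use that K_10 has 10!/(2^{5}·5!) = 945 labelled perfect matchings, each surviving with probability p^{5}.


K_10 has 10!/(2^{5}·5!) = 945 labelled perfect matchings.
For each such perfect matching H, let X_H = 1 if all 5 edges of H are present in G. Then P[X_H = 1] = p^{5} = (1/2)^{5} = 1/32.
By linearity of expectation: E[X] = Σ_H E[X_H] = 945 · p^{5} = 945 · 1/32 = 945/32.
Numerically: E[X] ≈ 29.53.

E[X] = 945 · (1/2)^{5} = 945/32 ≈ 29.53.


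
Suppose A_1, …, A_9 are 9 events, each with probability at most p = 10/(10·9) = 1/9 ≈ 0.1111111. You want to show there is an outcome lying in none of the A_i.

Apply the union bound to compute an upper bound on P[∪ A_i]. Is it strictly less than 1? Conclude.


Union bound: P[∪_{i=1}^{9} A_i] ≤ Σ_i P[A_i] ≤ 9·p = 9·(1/9) = 1.
Numerically: 1 ≈ 1.0000000.
Is 1 < 1? NO.
Since the bound 1 is ≥ 1, the union bound is uninformative here; it does NOT by itself certify existence.

9·p = 1 ≈ 1.0000000; existence NOT certified by the union bound.


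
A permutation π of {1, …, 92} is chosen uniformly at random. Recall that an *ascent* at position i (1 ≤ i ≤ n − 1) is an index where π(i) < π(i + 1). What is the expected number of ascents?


Write X = Σ X_I over i = 1, …, 91, with X_I the indicator of one ascent.
There are 91 indicators.
For each fixed i, the pair (π(i), π(i+1)) is a uniformly random ordered pair of distinct values from {1, …, 92}; by symmetry P[π(i) < π(i+1)] = 1/2.
By linearity: E[X] = 91 · (1/2) = (92 − 1) · (1/2) = 91/2 ≈ 45.500000.

E[X] = 91/2 = 45.500000.


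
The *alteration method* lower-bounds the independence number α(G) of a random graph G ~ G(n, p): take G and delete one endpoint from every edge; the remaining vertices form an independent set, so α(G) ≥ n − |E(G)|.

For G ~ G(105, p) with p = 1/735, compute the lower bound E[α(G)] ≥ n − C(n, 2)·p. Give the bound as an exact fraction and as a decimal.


E[|E(G)|] = C(105, 2)·p = 5460 · (1/735) = 52/7.
E[α(G)] ≥ n − E[|E(G)|] = 105 − 52/7 = 683/7.
Numerically: ≈ 97.571.
(This is only a lower bound; the true E[α(G)] may be larger.)

E[α(G)] ≥ 683/7 ≈ 97.571.


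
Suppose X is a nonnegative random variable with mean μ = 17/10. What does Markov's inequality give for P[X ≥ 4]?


μ = E[X] = 17/10, a = 4.
Markov: P[X ≥ 4] ≤ μ/a = (17/10)/4 = 17/40.
Numerically: ≈ 0.4250.
(Since a = 4 > μ = 1.7000, the bound 17/40 is < 1 and informative.)

P[X ≥ 4] ≤ 17/40 ≈ 0.4250.


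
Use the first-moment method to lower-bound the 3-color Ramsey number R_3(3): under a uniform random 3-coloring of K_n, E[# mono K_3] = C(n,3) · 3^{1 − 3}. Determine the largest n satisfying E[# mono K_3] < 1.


We need C(n, 3) · 3^{1 − 3} < 1, i.e. C(n, 3) < 3^{3 − 1} = 9.
Check values of n near the boundary:
  n = 3: C(3, 3) = 1; 1 < 9? YES
  n = 4: C(4, 3) = 4; 4 < 9? YES
  n = 5: C(5, 3) = 10; 10 < 9? NO
The largest n with C(n, 3) < 9 is n = 4 (where E[X] = 4/9 ≈ 0.44444). Hence R_3(3) > 4, i.e. R_3(3) ≥ 5.

Largest n = 4; hence R_3(3) > 4.


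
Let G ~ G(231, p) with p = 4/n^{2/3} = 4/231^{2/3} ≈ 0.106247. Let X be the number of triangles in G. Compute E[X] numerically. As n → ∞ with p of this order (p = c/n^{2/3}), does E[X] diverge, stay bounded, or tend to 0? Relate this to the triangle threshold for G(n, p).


Number of potential triangles: C(231, 3) = 2027795.
Each occurs with probability p³ ≈ (0.106247)³ ≈ 1.19937782e-03.
By linearity: E[X] = C(231, 3)·p³ ≈ 2027795 · 1.19937782e-03 ≈ 2432.092352.
Since α = 2/3 < 1, p = c/n^{2/3} ≫ 1/n is above the triangle threshold p ~ 1/n. Asymptotically E[X] ~ (c³/6)·n^{3(1−α)} = (4³/6)·n^{1} → ∞; triangles are abundant w.h.p.

E[X] ≈ 2432.092352; in regime p = Θ(1/n^{2/3}) E[X] diverges (above the triangle threshold p ~ 1/n).


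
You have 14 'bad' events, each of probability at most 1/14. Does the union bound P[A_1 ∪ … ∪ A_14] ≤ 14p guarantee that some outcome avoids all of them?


Union bound: P[∪_{i=1}^{14} A_i] ≤ Σ_i P[A_i] ≤ 14·p = 14·(1/14) = 1.
Numerically: 1 ≈ 1.000000.
Is 1 < 1? NO.
Since the bound 1 is ≥ 1, the union bound is uninformative here; it does NOT by itself certify existence.

14·p = 1 ≈ 1.000000; existence NOT certified by the union bound.


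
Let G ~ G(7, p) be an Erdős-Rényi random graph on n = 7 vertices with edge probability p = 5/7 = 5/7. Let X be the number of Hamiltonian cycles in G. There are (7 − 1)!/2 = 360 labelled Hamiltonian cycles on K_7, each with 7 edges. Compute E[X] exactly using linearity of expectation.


K_7 has (7 − 1)!/2 = 360 labelled Hamiltonian cycles.
For each such Hamiltonian cycle H, let X_H = 1 if all 7 edges of H are present in G. Then P[X_H = 1] = p^{7} = (5/7)^{7} = 78125/823543.
By linearity: E[X] = Σ_H E[X_H] = 360 · p^{7} = 360 · 78125/823543 = 28125000/823543.
Numerically: E[X] ≈ 34.15.

E[X] = 360 · (5/7)^{7} = 28125000/823543 ≈ 34.15.


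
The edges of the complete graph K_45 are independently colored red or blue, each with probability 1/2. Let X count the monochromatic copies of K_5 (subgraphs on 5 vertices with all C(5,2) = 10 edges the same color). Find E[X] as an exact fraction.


Let X = Σ_S X_S over the C(45, 5) = 1221759 subsets S of size 5, where X_S = 1 if the K_5 on S is monochromatic.
For a fixed S, the K_5 on S has C(5, 2) = 10 edges. P[all 10 edges red] = (1/2)^10, and likewise for blue, so P[monochromatic] = 2·(1/2)^10 = 2^{1 − 10} = 1/512.
Summing: E[X] = C(45, 5) · 2^{1 − 10} = 1221759 · 1/512 = 1221759/512.
Numerically: E[X] ≈ 2386.248047.

E[X] = C(45,5)·2^(1−C(5,2)) = 1221759/512 ≈ 2386.248047.


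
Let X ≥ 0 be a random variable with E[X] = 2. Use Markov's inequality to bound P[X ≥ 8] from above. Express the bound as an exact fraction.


μ = E[X] = 2, a = 8.
Markov: P[X ≥ 8] ≤ μ/a = (2)/8 = 1/4.
Numerically: ≈ 0.250.
(Since a = 8 > μ = 2.000, the bound 1/4 is < 1 and informative.)

P[X ≥ 8] ≤ 1/4 ≈ 0.250.


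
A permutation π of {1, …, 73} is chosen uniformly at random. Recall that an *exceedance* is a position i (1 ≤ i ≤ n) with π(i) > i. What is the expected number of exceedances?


Write X = Σ_{i=1}^{73} X_i, where X_i = 1_{π(i) > i}.
For each fixed i, π(i) is uniform over {1, …, 73} (marginal of a uniform permutation), so P[π(i) > i] = (n − i)/n. Summing: Σ_{i=1}^{73} (n − i)/n = (0 + 1 + … + 72)/73 = 73(73 − 1)/(2·73) = (73 − 1)/2.
Hence E[X] = Σ_{i=1}^{73} (73 − i)/73 = 36 ≈ 36.000000.

E[X] = 36 = 36.000000.


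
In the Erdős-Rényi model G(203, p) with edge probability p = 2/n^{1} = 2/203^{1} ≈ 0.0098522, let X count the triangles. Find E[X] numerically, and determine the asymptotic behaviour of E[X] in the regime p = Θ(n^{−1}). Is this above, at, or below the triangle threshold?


Number of potential triangles: C(203, 3) = 1373701.
Each occurs with probability p³ ≈ (0.0098522)³ ≈ 9.5631699e-07.
By linearity: E[X] = C(203, 3)·p³ ≈ 1373701 · 9.5631699e-07 ≈ 1.31369.
Here α = 1, so p = 2/n is exactly at the triangle threshold p ~ 1/n. Asymptotically E[X] → c³/6 = 2³/6 = 4/3 ≈ 1.33333, a bounded constant. In this regime the triangle count is asymptotically Poisson(c³/6).

E[X] ≈ 1.31369; in regime p = Θ(1/n^{1}) E[X] stays bounded (at the triangle threshold p ~ 1/n).


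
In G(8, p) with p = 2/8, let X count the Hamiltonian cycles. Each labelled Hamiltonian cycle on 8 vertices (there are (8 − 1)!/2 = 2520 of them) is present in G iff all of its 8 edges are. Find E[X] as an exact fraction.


K_8 has (8 − 1)!/2 = 2520 labelled Hamiltonian cycles.
For each such Hamiltonian cycle H, let X_H = 1 if all 8 edges of H are present in G. Then P[X_H = 1] = p^{8} = (1/4)^{8} = 1/65536.
By linearity: E[X] = Σ_H E[X_H] = 2520 · p^{8} = 2520 · 1/65536 = 315/8192.
Numerically: E[X] ≈ 0.038452.

E[X] = 2520 · (1/4)^{8} = 315/8192 ≈ 0.038452.


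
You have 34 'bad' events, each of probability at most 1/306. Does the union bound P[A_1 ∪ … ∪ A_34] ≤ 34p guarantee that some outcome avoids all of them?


Union bound: P[∪_{i=1}^{34} A_i] ≤ Σ_i P[A_i] ≤ 34·p = 34·(1/306) = 1/9.
Numerically: 1/9 ≈ 0.11111.
Is 1/9 < 1? YES.
Since P[∪ A_i] ≤ 1/9 < 1, the complement has P[∩ A_i^c] ≥ 1 − 1/9 = 8/9 > 0, so some outcome avoids every A_i.

34·p = 1/9 ≈ 0.11111; existence CERTIFIED by the union bound.


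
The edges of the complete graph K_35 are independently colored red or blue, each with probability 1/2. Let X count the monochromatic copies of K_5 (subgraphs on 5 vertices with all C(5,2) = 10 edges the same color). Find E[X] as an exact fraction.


Let X = Σ_S X_S over the C(35, 5) = 324632 subsets S of size 5, where X_S = 1 if the K_5 on S is monochromatic.
For a fixed S, the K_5 on S has C(5, 2) = 10 edges. P[all 10 edges red] = (1/2)^10, and likewise for blue, so P[monochromatic] = 2·(1/2)^10 = 2^{1 − 10} = 1/512.
By linearity: E[X] = C(35, 5) · 2^{1 − 10} = 324632 · 1/512 = 40579/64.
Numerically: E[X] ≈ 634.0469.

E[X] = C(35,5)·2^(1−C(5,2)) = 40579/64 ≈ 634.0469.


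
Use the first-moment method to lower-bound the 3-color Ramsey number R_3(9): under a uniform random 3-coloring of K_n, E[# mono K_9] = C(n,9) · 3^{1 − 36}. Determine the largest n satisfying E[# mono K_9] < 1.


We need C(n, 9) · 3^{1 − 36} < 1, i.e. C(n, 9) < 3^{36 − 1} = 50031545098999707.
Check values of n near the boundary:
  n = 295: C(295, 9) = 41221140106119260; 41221140106119260 < 50031545098999707? YES
  n = 296: C(296, 9) = 42513789098994080; 42513789098994080 < 50031545098999707? YES
  n = 297: C(297, 9) = 43842345008337645; 43842345008337645 < 50031545098999707? YES
  n = 298: C(298, 9) = 45207677551849890; 45207677551849890 < 50031545098999707? YES
  n = 299: C(299, 9) = 46610674441390059; 46610674441390059 < 50031545098999707? YES
  n = 300: C(300, 9) = 48052241692154700; 48052241692154700 < 50031545098999707? YES
  n = 301: C(301, 9) = 49533303936090975; 49533303936090975 < 50031545098999707? YES
  n = 302: C(302, 9) = 51054804739588650; 51054804739588650 < 50031545098999707? NO
The largest n with C(n, 9) < 50031545098999707 is n = 301 (where E[X] = 16511101312030325/16677181699666569 ≈ 0.99004). Hence R_3(9) > 301, i.e. R_3(9) ≥ 302.

Largest n = 301; hence R_3(9) > 301.


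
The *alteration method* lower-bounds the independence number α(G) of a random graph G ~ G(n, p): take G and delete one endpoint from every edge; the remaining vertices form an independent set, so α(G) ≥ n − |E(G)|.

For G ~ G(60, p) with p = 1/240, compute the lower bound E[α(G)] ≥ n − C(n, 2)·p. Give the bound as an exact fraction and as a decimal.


E[|E(G)|] = C(60, 2)·p = 1770 · (1/240) = 59/8.
E[α(G)] ≥ n − E[|E(G)|] = 60 − 59/8 = 421/8.
Numerically: ≈ 52.6250.
(This is only a lower bound; the true E[α(G)] may be larger.)

E[α(G)] ≥ 421/8 ≈ 52.6250.


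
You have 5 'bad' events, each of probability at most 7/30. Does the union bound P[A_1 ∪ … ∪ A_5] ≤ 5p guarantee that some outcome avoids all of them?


Union bound: P[∪_{i=1}^{5} A_i] ≤ Σ_i P[A_i] ≤ 5·p = 5·(7/30) = 7/6.
Numerically: 7/6 ≈ 1.1667.
Is 7/6 < 1? NO.
Since the bound 7/6 is ≥ 1, the union bound is uninformative here; it does NOT by itself certify existence.

5·p = 7/6 ≈ 1.1667; existence NOT certified by the union bound.


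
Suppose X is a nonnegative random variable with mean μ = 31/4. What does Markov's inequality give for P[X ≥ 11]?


μ = E[X] = 31/4, a = 11.
Markov: P[X ≥ 11] ≤ μ/a = (31/4)/11 = 31/44.
Numerically: ≈ 0.705.
(Since a = 11 > μ = 7.750, the bound 31/44 is < 1 and informative.)

P[X ≥ 11] ≤ 31/44 ≈ 0.705.


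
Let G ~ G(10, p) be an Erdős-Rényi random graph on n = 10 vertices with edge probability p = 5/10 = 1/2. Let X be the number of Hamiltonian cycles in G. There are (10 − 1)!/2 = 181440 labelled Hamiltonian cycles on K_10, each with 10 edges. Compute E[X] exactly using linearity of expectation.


K_10 has (10 − 1)!/2 = 181440 labelled Hamiltonian cycles.
For each such Hamiltonian cycle H, let X_H = 1 if all 10 edges of H are present in G. Then P[X_H = 1] = p^{10} = (1/2)^{10} = 1/1024.
Summing the indicators: E[X] = Σ_H E[X_H] = 181440 · p^{10} = 181440 · 1/1024 = 2835/16.
Numerically: E[X] ≈ 177.19.

E[X] = 181440 · (1/2)^{10} = 2835/16 ≈ 177.19.


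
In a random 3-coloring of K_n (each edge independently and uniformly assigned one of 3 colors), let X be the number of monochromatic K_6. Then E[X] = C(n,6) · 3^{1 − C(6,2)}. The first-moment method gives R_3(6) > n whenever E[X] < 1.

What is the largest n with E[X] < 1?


We need C(n, 6) · 3^{1 − 15} < 1, i.e. C(n, 6) < 3^{15 − 1} = 4782969.
Check values of n near the boundary:
  n = 35: C(35, 6) = 1623160; 1623160 < 4782969? YES
  n = 36: C(36, 6) = 1947792; 1947792 < 4782969? YES
  n = 37: C(37, 6) = 2324784; 2324784 < 4782969? YES
  n = 38: C(38, 6) = 2760681; 2760681 < 4782969? YES
  n = 39: C(39, 6) = 3262623; 3262623 < 4782969? YES
  n = 40: C(40, 6) = 3838380; 3838380 < 4782969? YES
  n = 41: C(41, 6) = 4496388; 4496388 < 4782969? YES
  n = 42: C(42, 6) = 5245786; 5245786 < 4782969? NO
The largest n with C(n, 6) < 4782969 is n = 41 (where E[X] = 1498796/1594323 ≈ 0.9400830). Hence R_3(6) > 41, i.e. R_3(6) ≥ 42.

Largest n = 41; hence R_3(6) > 41.


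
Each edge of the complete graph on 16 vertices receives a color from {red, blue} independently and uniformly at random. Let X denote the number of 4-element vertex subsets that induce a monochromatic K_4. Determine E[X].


Let X = Σ_S X_S over the C(16, 4) = 1820 subsets S of size 4, where X_S = 1 if the K_4 on S is monochromatic.
For a fixed S, the K_4 on S has C(4, 2) = 6 edges. P[all 6 edges red] = (1/2)^6, and likewise for blue, so P[monochromatic] = 2·(1/2)^6 = 2^{1 − 6} = 1/32.
By linearity: E[X] = C(16, 4) · 2^{1 − 6} = 1820 · 1/32 = 455/8.
Numerically: E[X] ≈ 56.87500.

E[X] = C(16,4)·2^(1−C(4,2)) = 455/8 ≈ 56.87500.


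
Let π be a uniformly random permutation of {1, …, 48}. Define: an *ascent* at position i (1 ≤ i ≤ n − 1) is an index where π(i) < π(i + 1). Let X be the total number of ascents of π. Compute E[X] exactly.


Write X = Σ X_I over i = 1, …, 47, with X_I the indicator of one ascent.
There are 47 indicators.
For each fixed i, the pair (π(i), π(i+1)) is a uniformly random ordered pair of distinct values from {1, …, 48}; by symmetry P[π(i) < π(i+1)] = 1/2.
By linearity: E[X] = 47 · (1/2) = (48 − 1) · (1/2) = 47/2 ≈ 23.5000.

E[X] = 47/2 = 23.5000.


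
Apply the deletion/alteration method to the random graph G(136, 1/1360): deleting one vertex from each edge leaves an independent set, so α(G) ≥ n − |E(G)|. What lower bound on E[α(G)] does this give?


E[|E(G)|] = C(136, 2)·p = 9180 · (1/1360) = 27/4.
E[α(G)] ≥ n − E[|E(G)|] = 136 − 27/4 = 517/4.
Numerically: ≈ 129.25000.
(This is only a lower bound; the true E[α(G)] may be larger.)

E[α(G)] ≥ 517/4 ≈ 129.25000.


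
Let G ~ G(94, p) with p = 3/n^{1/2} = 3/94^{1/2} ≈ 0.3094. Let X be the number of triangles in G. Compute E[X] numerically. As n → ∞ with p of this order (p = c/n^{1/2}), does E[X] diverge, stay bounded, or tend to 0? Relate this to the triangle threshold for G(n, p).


Number of potential triangles: C(94, 3) = 134044.
Each occurs with probability p³ ≈ (0.3094)³ ≈ 2.962593e-02.
By linearity: E[X] = C(94, 3)·p³ ≈ 134044 · 2.962593e-02 ≈ 3971.1781.
Since α = 1/2 < 1, p = c/n^{1/2} ≫ 1/n is above the triangle threshold p ~ 1/n. Asymptotically E[X] ~ (c³/6)·n^{3(1−α)} = (3³/6)·n^{1.5} → ∞; triangles are abundant w.h.p.

E[X] ≈ 3971.1781; in regime p = Θ(1/n^{1/2}) E[X] diverges (above the triangle threshold p ~ 1/n).


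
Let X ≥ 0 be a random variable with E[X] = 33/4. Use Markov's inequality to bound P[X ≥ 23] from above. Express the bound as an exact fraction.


μ = E[X] = 33/4, a = 23.
Markov: P[X ≥ 23] ≤ μ/a = (33/4)/23 = 33/92.
Numerically: ≈ 0.3587.
(Since a = 23 > μ = 8.2500, the bound 33/92 is < 1 and informative.)

P[X ≥ 23] ≤ 33/92 ≈ 0.3587.


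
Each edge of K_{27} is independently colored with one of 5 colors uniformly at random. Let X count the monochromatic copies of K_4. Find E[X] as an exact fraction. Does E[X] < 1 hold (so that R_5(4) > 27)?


E[X] = C(27, 4) · 5^{1 − 6} = 17550 · 5^{−5} = 17550/3125.
As a reduced fraction: E[X] = 702/125 ≈ 5.6160000.
Is E[X] < 1? NO.
Since E[X] ≥ 1, the first-moment bound is inconclusive at n = 27; it does NOT by itself certify R_5(4) > 27.

E[X] = 702/125 ≈ 5.6160000; E[X] ≥ 1; first-moment method inconclusive here.


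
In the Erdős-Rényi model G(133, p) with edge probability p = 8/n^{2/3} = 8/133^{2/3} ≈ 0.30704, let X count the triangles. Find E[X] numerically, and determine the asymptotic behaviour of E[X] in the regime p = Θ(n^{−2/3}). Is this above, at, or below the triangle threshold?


Number of potential triangles: C(133, 3) = 383306.
Each occurs with probability p³ ≈ (0.30704)³ ≈ 2.8944542e-02.
By linearity: E[X] = C(133, 3)·p³ ≈ 383306 · 2.8944542e-02 ≈ 11094.61654.
Since α = 2/3 < 1, p = c/n^{2/3} ≫ 1/n is above the triangle threshold p ~ 1/n. Asymptotically E[X] ~ (c³/6)·n^{3(1−α)} = (8³/6)·n^{1} → ∞; triangles are abundant w.h.p.

E[X] ≈ 11094.61654; in regime p = Θ(1/n^{2/3}) E[X] diverges (above the triangle threshold p ~ 1/n).


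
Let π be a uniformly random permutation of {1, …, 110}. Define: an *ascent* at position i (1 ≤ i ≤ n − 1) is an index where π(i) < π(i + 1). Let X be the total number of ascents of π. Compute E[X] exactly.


Write X = Σ X_I over i = 1, …, 109, with X_I the indicator of one ascent.
There are 109 indicators.
For each fixed i, the pair (π(i), π(i+1)) is a uniformly random ordered pair of distinct values from {1, …, 110}; by symmetry P[π(i) < π(i+1)] = 1/2.
By linearity: E[X] = 109 · (1/2) = (110 − 1) · (1/2) = 109/2 ≈ 54.500.

E[X] = 109/2 = 54.500.


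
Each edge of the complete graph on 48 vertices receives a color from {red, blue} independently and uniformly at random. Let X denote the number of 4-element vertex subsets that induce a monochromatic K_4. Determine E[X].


Let X = Σ_S X_S over the C(48, 4) = 194580 subsets S of size 4, where X_S = 1 if the K_4 on S is monochromatic.
For a fixed S, the K_4 on S has C(4, 2) = 6 edges. P[all 6 edges red] = (1/2)^6, and likewise for blue, so P[monochromatic] = 2·(1/2)^6 = 2^{1 − 6} = 1/32.
By linearity: E[X] = C(48, 4) · 2^{1 − 6} = 194580 · 1/32 = 48645/8.
Numerically: E[X] ≈ 6080.625.

E[X] = C(48,4)·2^(1−C(4,2)) = 48645/8 ≈ 6080.625.


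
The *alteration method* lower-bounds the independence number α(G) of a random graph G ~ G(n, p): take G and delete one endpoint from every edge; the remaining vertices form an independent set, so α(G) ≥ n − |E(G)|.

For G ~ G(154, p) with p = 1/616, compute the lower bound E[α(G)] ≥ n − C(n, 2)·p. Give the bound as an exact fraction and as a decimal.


E[|E(G)|] = C(154, 2)·p = 11781 · (1/616) = 153/8.
E[α(G)] ≥ n − E[|E(G)|] = 154 − 153/8 = 1079/8.
Numerically: ≈ 134.875.
(This is only a lower bound; the true E[α(G)] may be larger.)

E[α(G)] ≥ 1079/8 ≈ 134.875.


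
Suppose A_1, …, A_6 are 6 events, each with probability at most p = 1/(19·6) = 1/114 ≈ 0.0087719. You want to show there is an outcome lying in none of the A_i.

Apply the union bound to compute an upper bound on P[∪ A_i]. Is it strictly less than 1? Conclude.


Union bound: P[∪_{i=1}^{6} A_i] ≤ Σ_i P[A_i] ≤ 6·p = 6·(1/114) = 1/19.
Numerically: 1/19 ≈ 0.0526316.
Is 1/19 < 1? YES.
Since P[∪ A_i] ≤ 1/19 < 1, the complement has P[∩ A_i^c] ≥ 1 − 1/19 = 18/19 > 0, so some outcome avoids every A_i.

6·p = 1/19 ≈ 0.0526316; existence CERTIFIED by the union bound.


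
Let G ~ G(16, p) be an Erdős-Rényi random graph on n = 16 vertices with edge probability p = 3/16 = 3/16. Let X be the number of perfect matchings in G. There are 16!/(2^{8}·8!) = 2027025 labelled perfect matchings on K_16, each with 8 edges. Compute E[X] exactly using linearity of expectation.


K_16 has 16!/(2^{8}·8!) = 2027025 labelled perfect matchings.
For each such perfect matching H, let X_H = 1 if all 8 edges of H are present in G. Then P[X_H = 1] = p^{8} = (3/16)^{8} = 6561/4294967296.
By linearity of expectation: E[X] = Σ_H E[X_H] = 2027025 · p^{8} = 2027025 · 6561/4294967296 = 13299311025/4294967296.
Numerically: E[X] ≈ 3.096.

E[X] = 2027025 · (3/16)^{8} = 13299311025/4294967296 ≈ 3.096.


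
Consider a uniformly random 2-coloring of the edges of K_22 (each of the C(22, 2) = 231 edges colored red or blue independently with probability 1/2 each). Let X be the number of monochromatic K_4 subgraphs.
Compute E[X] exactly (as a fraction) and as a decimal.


Let X = Σ_S X_S over the C(22, 4) = 7315 subsets S of size 4, where X_S = 1 if the K_4 on S is monochromatic.
For a fixed S, the K_4 on S has C(4, 2) = 6 edges. P[all 6 edges red] = (1/2)^6, and likewise for blue, so P[monochromatic] = 2·(1/2)^6 = 2^{1 − 6} = 1/32.
By linearity of expectation: E[X] = C(22, 4) · 2^{1 − 6} = 7315 · 1/32 = 7315/32.
Numerically: E[X] ≈ 228.593750.

E[X] = C(22,4)·2^(1−C(4,2)) = 7315/32 ≈ 228.593750.


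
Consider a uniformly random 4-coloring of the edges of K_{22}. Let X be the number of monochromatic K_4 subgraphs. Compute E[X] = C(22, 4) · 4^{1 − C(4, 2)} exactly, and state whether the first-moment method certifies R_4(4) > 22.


E[X] = C(22, 4) · 4^{1 − 6} = 7315 · 4^{−5} = 7315/1024.
As a reduced fraction: E[X] = 7315/1024 ≈ 7.1435547.
Is E[X] < 1? NO.
Since E[X] ≥ 1, the first-moment bound is inconclusive at n = 22; it does NOT by itself certify R_4(4) > 22.

E[X] = 7315/1024 ≈ 7.1435547; E[X] ≥ 1; first-moment method inconclusive here.


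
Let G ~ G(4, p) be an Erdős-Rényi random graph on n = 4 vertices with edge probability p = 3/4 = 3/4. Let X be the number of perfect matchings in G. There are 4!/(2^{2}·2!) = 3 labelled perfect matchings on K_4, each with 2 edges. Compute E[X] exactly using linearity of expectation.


K_4 has 4!/(2^{2}·2!) = 3 labelled perfect matchings.
For each such perfect matching H, let X_H = 1 if all 2 edges of H are present in G. Then P[X_H = 1] = p^{2} = (3/4)^{2} = 9/16.
By linearity of expectation: E[X] = Σ_H E[X_H] = 3 · p^{2} = 3 · 9/16 = 27/16.
Numerically: E[X] ≈ 1.69.

E[X] = 3 · (3/4)^{2} = 27/16 ≈ 1.69.


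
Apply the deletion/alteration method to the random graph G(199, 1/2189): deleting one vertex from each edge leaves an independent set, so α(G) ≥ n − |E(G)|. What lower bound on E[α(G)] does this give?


E[|E(G)|] = C(199, 2)·p = 19701 · (1/2189) = 9.
E[α(G)] ≥ n − E[|E(G)|] = 199 − 9 = 190.
Numerically: ≈ 190.00000.
(This is only a lower bound; the true E[α(G)] may be larger.)

E[α(G)] ≥ 190 ≈ 190.00000.


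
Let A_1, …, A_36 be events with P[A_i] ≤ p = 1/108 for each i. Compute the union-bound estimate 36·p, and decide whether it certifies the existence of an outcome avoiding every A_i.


Union bound: P[∪_{i=1}^{36} A_i] ≤ Σ_i P[A_i] ≤ 36·p = 36·(1/108) = 1/3.
Numerically: 1/3 ≈ 0.3333.
Is 1/3 < 1? YES.
Since P[∪ A_i] ≤ 1/3 < 1, the complement has P[∩ A_i^c] ≥ 1 − 1/3 = 2/3 > 0, so some outcome avoids every A_i.

36·p = 1/3 ≈ 0.3333; existence CERTIFIED by the union bound.


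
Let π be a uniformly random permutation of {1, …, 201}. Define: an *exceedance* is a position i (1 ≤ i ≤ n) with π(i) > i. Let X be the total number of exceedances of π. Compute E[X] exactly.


Write X = Σ_{i=1}^{201} X_i, where X_i = 1_{π(i) > i}.
For each fixed i, π(i) is uniform over {1, …, 201} (marginal of a uniform permutation), so P[π(i) > i] = (n − i)/n. Summing: Σ_{i=1}^{201} (n − i)/n = (0 + 1 + … + 200)/201 = 201(201 − 1)/(2·201) = (201 − 1)/2.
Hence E[X] = Σ_{i=1}^{201} (201 − i)/201 = 100 ≈ 100.0000.

E[X] = 100 = 100.0000.


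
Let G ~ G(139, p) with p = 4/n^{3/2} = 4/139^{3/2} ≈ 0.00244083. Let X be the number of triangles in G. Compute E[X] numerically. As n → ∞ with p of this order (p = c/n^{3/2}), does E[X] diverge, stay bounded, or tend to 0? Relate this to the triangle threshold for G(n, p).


Number of potential triangles: C(139, 3) = 437989.
Each occurs with probability p³ ≈ (0.00244083)³ ≈ 1.45416395e-08.
By linearity: E[X] = C(139, 3)·p³ ≈ 437989 · 1.45416395e-08 ≈ 0.006369.
Since α = 3/2 > 1, p = c/n^{3/2} = o(1/n) is below the triangle threshold p ~ 1/n. Asymptotically E[X] ~ (c³/6)·n^{3(1−α)} = (4³/6)·n^{-1.5} → 0, so by Markov's inequality G has no triangles w.h.p.

E[X] ≈ 0.006369; in regime p = Θ(1/n^{3/2}) E[X] tends to 0 (below the triangle threshold p ~ 1/n).


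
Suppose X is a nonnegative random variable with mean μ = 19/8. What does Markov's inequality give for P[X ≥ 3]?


μ = E[X] = 19/8, a = 3.
Markov: P[X ≥ 3] ≤ μ/a = (19/8)/3 = 19/24.
Numerically: ≈ 0.7917.
(Since a = 3 > μ = 2.3750, the bound 19/24 is < 1 and informative.)

P[X ≥ 3] ≤ 19/24 ≈ 0.7917.


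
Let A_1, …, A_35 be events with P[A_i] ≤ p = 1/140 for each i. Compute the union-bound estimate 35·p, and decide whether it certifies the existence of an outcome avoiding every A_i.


Union bound: P[∪_{i=1}^{35} A_i] ≤ Σ_i P[A_i] ≤ 35·p = 35·(1/140) = 1/4.
Numerically: 1/4 ≈ 0.250000.
Is 1/4 < 1? YES.
Since P[∪ A_i] ≤ 1/4 < 1, the complement has P[∩ A_i^c] ≥ 1 − 1/4 = 3/4 > 0, so some outcome avoids every A_i.

35·p = 1/4 ≈ 0.250000; existence CERTIFIED by the union bound.


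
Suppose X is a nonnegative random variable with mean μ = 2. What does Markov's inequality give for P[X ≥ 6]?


μ = E[X] = 2, a = 6.
Markov: P[X ≥ 6] ≤ μ/a = (2)/6 = 1/3.
Numerically: ≈ 0.33333.
(Since a = 6 > μ = 2.00000, the bound 1/3 is < 1 and informative.)

P[X ≥ 6] ≤ 1/3 ≈ 0.33333.


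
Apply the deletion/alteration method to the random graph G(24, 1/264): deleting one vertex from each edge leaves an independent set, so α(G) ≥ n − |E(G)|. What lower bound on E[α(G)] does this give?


E[|E(G)|] = C(24, 2)·p = 276 · (1/264) = 23/22.
E[α(G)] ≥ n − E[|E(G)|] = 24 − 23/22 = 505/22.
Numerically: ≈ 22.9545.
(This is only a lower bound; the true E[α(G)] may be larger.)

E[α(G)] ≥ 505/22 ≈ 22.9545.


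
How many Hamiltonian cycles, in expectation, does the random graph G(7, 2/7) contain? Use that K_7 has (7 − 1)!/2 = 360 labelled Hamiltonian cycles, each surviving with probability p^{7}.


K_7 has (7 − 1)!/2 = 360 labelled Hamiltonian cycles.
For each such Hamiltonian cycle H, let X_H = 1 if all 7 edges of H are present in G. Then P[X_H = 1] = p^{7} = (2/7)^{7} = 128/823543.
By linearity of expectation: E[X] = Σ_H E[X_H] = 360 · p^{7} = 360 · 128/823543 = 46080/823543.
Numerically: E[X] ≈ 0.05595.

E[X] = 360 · (2/7)^{7} = 46080/823543 ≈ 0.05595.


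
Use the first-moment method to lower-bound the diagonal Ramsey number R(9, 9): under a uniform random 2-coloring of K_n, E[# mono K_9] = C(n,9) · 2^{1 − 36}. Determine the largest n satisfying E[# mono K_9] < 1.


We need C(n, 9) · 2^{1 − 36} < 1, i.e. C(n, 9) < 2^{36 − 1} = 34359738368.
Check values of n near the boundary:
  n = 62: C(62, 9) = 20286591270; 20286591270 < 34359738368? YES
  n = 63: C(63, 9) = 23667689815; 23667689815 < 34359738368? YES
  n = 64: C(64, 9) = 27540584512; 27540584512 < 34359738368? YES
  n = 65: C(65, 9) = 31966749880; 31966749880 < 34359738368? YES
  n = 66: C(66, 9) = 37014131440; 37014131440 < 34359738368? NO
The largest n with C(n, 9) < 34359738368 is n = 65 (where E[X] = 3995843735/4294967296 ≈ 0.9303549). Hence R(9, 9) > 65, i.e. R(9, 9) ≥ 66.

Largest n = 65; hence R(9, 9) > 65.


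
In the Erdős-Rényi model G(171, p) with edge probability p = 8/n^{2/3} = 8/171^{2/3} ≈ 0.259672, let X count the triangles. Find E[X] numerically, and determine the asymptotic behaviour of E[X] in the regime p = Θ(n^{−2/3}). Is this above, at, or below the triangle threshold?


Number of potential triangles: C(171, 3) = 818805.
Each occurs with probability p³ ≈ (0.259672)³ ≈ 1.75096611e-02.
By linearity: E[X] = C(171, 3)·p³ ≈ 818805 · 1.75096611e-02 ≈ 14336.998051.
Since α = 2/3 < 1, p = c/n^{2/3} ≫ 1/n is above the triangle threshold p ~ 1/n. Asymptotically E[X] ~ (c³/6)·n^{3(1−α)} = (8³/6)·n^{1} → ∞; triangles are abundant w.h.p.

E[X] ≈ 14336.998051; in regime p = Θ(1/n^{2/3}) E[X] diverges (above the triangle threshold p ~ 1/n).


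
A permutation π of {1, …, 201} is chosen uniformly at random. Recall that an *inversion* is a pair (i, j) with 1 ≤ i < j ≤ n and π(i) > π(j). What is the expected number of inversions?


Write X = Σ X_I over the C(201, 2) = 20100 pairs i < j, with X_I the indicator of one inversion.
There are 20100 indicators.
For each fixed pair i < j, the values π(i) and π(j) are two distinct elements of {1, …, 201} in uniformly random order; by symmetry P[π(i) > π(j)] = 1/2.
By linearity: E[X] = 20100 · (1/2) = C(201, 2) · (1/2) = 20100/2 = 10050 ≈ 10050.0000.

E[X] = 10050 = 10050.0000.


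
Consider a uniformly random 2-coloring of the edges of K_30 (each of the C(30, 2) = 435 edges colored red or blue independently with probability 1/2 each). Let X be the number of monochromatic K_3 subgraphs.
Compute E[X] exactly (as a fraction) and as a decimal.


Let X = Σ_S X_S over the C(30, 3) = 4060 subsets S of size 3, where X_S = 1 if the K_3 on S is monochromatic.
For a fixed S, the K_3 on S has C(3, 2) = 3 edges. P[all 3 edges red] = (1/2)^3, and likewise for blue, so P[monochromatic] = 2·(1/2)^3 = 2^{1 − 3} = 1/4.
Summing: E[X] = C(30, 3) · 2^{1 − 3} = 4060 · 1/4 = 1015.
Numerically: E[X] ≈ 1015.000000.

E[X] = C(30,3)·2^(1−C(3,2)) = 1015 ≈ 1015.000000.


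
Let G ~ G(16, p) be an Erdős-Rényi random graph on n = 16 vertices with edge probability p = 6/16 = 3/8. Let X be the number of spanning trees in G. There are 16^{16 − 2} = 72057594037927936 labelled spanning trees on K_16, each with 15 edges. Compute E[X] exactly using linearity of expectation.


K_16 has 16^{16 − 2} = 72057594037927936 labelled spanning trees.
For each such spanning tree H, let X_H = 1 if all 15 edges of H are present in G. Then P[X_H = 1] = p^{15} = (3/8)^{15} = 14348907/35184372088832.
By linearity: E[X] = Σ_H E[X_H] = 72057594037927936 · p^{15} = 72057594037927936 · 14348907/35184372088832 = 29386561536.
Numerically: E[X] ≈ 2.939e+10.

E[X] = 72057594037927936 · (3/8)^{15} = 29386561536 ≈ 2.939e+10.


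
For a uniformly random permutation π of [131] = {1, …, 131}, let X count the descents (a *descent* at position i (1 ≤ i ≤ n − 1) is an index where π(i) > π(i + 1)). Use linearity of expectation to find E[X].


Write X = Σ X_I over i = 1, …, 130, with X_I the indicator of one descent.
There are 130 indicators.
For each fixed i, the pair (π(i), π(i+1)) is a uniformly random ordered pair of distinct values from {1, …, 131}; by symmetry P[π(i) > π(i+1)] = 1/2.
By linearity: E[X] = 130 · (1/2) = (131 − 1) · (1/2) = 65 ≈ 65.00000.

E[X] = 65 = 65.00000.


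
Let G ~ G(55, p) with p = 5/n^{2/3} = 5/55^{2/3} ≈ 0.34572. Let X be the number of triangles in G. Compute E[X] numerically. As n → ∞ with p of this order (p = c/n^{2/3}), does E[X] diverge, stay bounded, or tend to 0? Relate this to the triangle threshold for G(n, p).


Number of potential triangles: C(55, 3) = 26235.
Each occurs with probability p³ ≈ (0.34572)³ ≈ 4.1322314e-02.
By linearity: E[X] = C(55, 3)·p³ ≈ 26235 · 4.1322314e-02 ≈ 1084.09091.
Since α = 2/3 < 1, p = c/n^{2/3} ≫ 1/n is above the triangle threshold p ~ 1/n. Asymptotically E[X] ~ (c³/6)·n^{3(1−α)} = (5³/6)·n^{1} → ∞; triangles are abundant w.h.p.

E[X] ≈ 1084.09091; in regime p = Θ(1/n^{2/3}) E[X] diverges (above the triangle threshold p ~ 1/n).


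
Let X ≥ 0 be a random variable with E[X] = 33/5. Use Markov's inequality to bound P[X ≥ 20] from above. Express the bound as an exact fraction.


μ = E[X] = 33/5, a = 20.
Markov: P[X ≥ 20] ≤ μ/a = (33/5)/20 = 33/100.
Numerically: ≈ 0.33000.
(Since a = 20 > μ = 6.60000, the bound 33/100 is < 1 and informative.)

P[X ≥ 20] ≤ 33/100 ≈ 0.33000.


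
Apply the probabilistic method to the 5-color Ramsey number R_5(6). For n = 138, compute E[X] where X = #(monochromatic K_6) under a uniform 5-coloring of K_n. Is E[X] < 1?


E[X] = C(138, 6) · 5^{1 − 15} = 8592039666 · 5^{−14} = 8592039666/6103515625.
As a reduced fraction: E[X] = 8592039666/6103515625 ≈ 1.40772.
Is E[X] < 1? NO.
Since E[X] ≥ 1, the first-moment bound is inconclusive at n = 138; it does NOT by itself certify R_5(6) > 138.

E[X] = 8592039666/6103515625 ≈ 1.40772; E[X] ≥ 1; first-moment method inconclusive here.


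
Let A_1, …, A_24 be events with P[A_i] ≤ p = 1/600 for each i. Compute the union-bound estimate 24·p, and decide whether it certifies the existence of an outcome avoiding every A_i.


Union bound: P[∪_{i=1}^{24} A_i] ≤ Σ_i P[A_i] ≤ 24·p = 24·(1/600) = 1/25.
Numerically: 1/25 ≈ 0.040.
Is 1/25 < 1? YES.
Since P[∪ A_i] ≤ 1/25 < 1, the complement has P[∩ A_i^c] ≥ 1 − 1/25 = 24/25 > 0, so some outcome avoids every A_i.

24·p = 1/25 ≈ 0.040; existence CERTIFIED by the union bound.


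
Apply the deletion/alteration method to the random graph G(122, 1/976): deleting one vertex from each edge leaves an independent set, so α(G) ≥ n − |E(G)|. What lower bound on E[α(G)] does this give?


E[|E(G)|] = C(122, 2)·p = 7381 · (1/976) = 121/16.
E[α(G)] ≥ n − E[|E(G)|] = 122 − 121/16 = 1831/16.
Numerically: ≈ 114.43750.
(This is only a lower bound; the true E[α(G)] may be larger.)

E[α(G)] ≥ 1831/16 ≈ 114.43750.


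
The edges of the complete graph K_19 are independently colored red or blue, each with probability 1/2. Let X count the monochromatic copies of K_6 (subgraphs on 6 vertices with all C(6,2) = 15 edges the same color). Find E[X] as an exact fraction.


Let X = Σ_S X_S over the C(19, 6) = 27132 subsets S of size 6, where X_S = 1 if the K_6 on S is monochromatic.
For a fixed S, the K_6 on S has C(6, 2) = 15 edges. P[all 15 edges red] = (1/2)^15, and likewise for blue, so P[monochromatic] = 2·(1/2)^15 = 2^{1 − 15} = 1/16384.
Summing: E[X] = C(19, 6) · 2^{1 − 15} = 27132 · 1/16384 = 6783/4096.
Numerically: E[X] ≈ 1.65601.

E[X] = C(19,6)·2^(1−C(6,2)) = 6783/4096 ≈ 1.65601.


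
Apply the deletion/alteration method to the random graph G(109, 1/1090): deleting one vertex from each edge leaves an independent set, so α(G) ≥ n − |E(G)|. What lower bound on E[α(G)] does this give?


E[|E(G)|] = C(109, 2)·p = 5886 · (1/1090) = 27/5.
E[α(G)] ≥ n − E[|E(G)|] = 109 − 27/5 = 518/5.
Numerically: ≈ 103.60000.
(This is only a lower bound; the true E[α(G)] may be larger.)

E[α(G)] ≥ 518/5 ≈ 103.60000.


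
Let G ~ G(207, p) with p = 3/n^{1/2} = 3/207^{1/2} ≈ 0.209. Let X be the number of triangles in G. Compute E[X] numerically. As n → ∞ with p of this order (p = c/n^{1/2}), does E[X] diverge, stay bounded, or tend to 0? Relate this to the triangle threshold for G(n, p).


Number of potential triangles: C(207, 3) = 1456935.
Each occurs with probability p³ ≈ (0.209)³ ≈ 9.06584e-03.
By linearity: E[X] = C(207, 3)·p³ ≈ 1456935 · 9.06584e-03 ≈ 13208.346.
Since α = 1/2 < 1, p = c/n^{1/2} ≫ 1/n is above the triangle threshold p ~ 1/n. Asymptotically E[X] ~ (c³/6)·n^{3(1−α)} = (3³/6)·n^{1.5} → ∞; triangles are abundant w.h.p.

E[X] ≈ 13208.346; in regime p = Θ(1/n^{1/2}) E[X] diverges (above the triangle threshold p ~ 1/n).


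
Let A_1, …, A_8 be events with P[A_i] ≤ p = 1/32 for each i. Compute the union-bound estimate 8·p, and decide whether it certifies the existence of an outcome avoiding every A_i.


Union bound: P[∪_{i=1}^{8} A_i] ≤ Σ_i P[A_i] ≤ 8·p = 8·(1/32) = 1/4.
Numerically: 1/4 ≈ 0.250.
Is 1/4 < 1? YES.
Since P[∪ A_i] ≤ 1/4 < 1, the complement has P[∩ A_i^c] ≥ 1 − 1/4 = 3/4 > 0, so some outcome avoids every A_i.

8·p = 1/4 ≈ 0.250; existence CERTIFIED by the union bound.


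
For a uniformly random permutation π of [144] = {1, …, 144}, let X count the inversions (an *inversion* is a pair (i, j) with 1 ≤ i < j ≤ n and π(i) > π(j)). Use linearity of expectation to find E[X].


Write X = Σ X_I over the C(144, 2) = 10296 pairs i < j, with X_I the indicator of one inversion.
There are 10296 indicators.
For each fixed pair i < j, the values π(i) and π(j) are two distinct elements of {1, …, 144} in uniformly random order; by symmetry P[π(i) > π(j)] = 1/2.
By linearity: E[X] = 10296 · (1/2) = C(144, 2) · (1/2) = 10296/2 = 5148 ≈ 5148.000.

E[X] = 5148 = 5148.000.


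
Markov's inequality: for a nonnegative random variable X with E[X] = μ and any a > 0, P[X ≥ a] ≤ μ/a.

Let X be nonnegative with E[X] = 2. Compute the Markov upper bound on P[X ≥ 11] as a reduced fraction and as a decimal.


μ = E[X] = 2, a = 11.
Markov: P[X ≥ 11] ≤ μ/a = (2)/11 = 2/11.
Numerically: ≈ 0.18182.
(Since a = 11 > μ = 2.00000, the bound 2/11 is < 1 and informative.)

P[X ≥ 11] ≤ 2/11 ≈ 0.18182.


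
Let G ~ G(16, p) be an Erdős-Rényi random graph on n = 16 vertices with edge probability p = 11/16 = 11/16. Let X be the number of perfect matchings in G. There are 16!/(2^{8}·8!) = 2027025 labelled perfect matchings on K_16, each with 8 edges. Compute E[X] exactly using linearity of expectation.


K_16 has 16!/(2^{8}·8!) = 2027025 labelled perfect matchings.
For each such perfect matching H, let X_H = 1 if all 8 edges of H are present in G. Then P[X_H = 1] = p^{8} = (11/16)^{8} = 214358881/4294967296.
By linearity of expectation: E[X] = Σ_H E[X_H] = 2027025 · p^{8} = 2027025 · 214358881/4294967296 = 434510810759025/4294967296.
Numerically: E[X] ≈ 101167.

E[X] = 2027025 · (11/16)^{8} = 434510810759025/4294967296 ≈ 101167.


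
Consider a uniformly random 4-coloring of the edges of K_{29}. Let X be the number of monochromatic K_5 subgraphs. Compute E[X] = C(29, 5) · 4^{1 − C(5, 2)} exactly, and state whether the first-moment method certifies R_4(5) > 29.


E[X] = C(29, 5) · 4^{1 − 10} = 118755 · 4^{−9} = 118755/262144.
As a reduced fraction: E[X] = 118755/262144 ≈ 0.453.
Is E[X] < 1? YES.
Since E[X] < 1, there exists a 4-coloring of K_{29} with no monochromatic K_5; hence R_4(5) > 29.

E[X] = 118755/262144 ≈ 0.453; E[X] < 1, so R_4(5) > 29.


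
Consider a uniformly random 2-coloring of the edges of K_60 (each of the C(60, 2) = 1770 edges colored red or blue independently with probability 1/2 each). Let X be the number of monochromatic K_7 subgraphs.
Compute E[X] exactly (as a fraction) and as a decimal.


Let X = Σ_S X_S over the C(60, 7) = 386206920 subsets S of size 7, where X_S = 1 if the K_7 on S is monochromatic.
For a fixed S, the K_7 on S has C(7, 2) = 21 edges. P[all 21 edges red] = (1/2)^21, and likewise for blue, so P[monochromatic] = 2·(1/2)^21 = 2^{1 − 21} = 1/1048576.
Summing: E[X] = C(60, 7) · 2^{1 − 21} = 386206920 · 1/1048576 = 48275865/131072.
Numerically: E[X] ≈ 368.316.

E[X] = C(60,7)·2^(1−C(7,2)) = 48275865/131072 ≈ 368.316.


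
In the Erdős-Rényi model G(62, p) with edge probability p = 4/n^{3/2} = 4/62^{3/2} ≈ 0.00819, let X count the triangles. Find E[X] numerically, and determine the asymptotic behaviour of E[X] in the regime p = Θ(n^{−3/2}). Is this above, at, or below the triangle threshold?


Number of potential triangles: C(62, 3) = 37820.
Each occurs with probability p³ ≈ (0.00819)³ ≈ 5.50069e-07.
By linearity: E[X] = C(62, 3)·p³ ≈ 37820 · 5.50069e-07 ≈ 0.021.
Since α = 3/2 > 1, p = c/n^{3/2} = o(1/n) is below the triangle threshold p ~ 1/n. Asymptotically E[X] ~ (c³/6)·n^{3(1−α)} = (4³/6)·n^{-1.5} → 0, so by Markov's inequality G has no triangles w.h.p.

E[X] ≈ 0.021; in regime p = Θ(1/n^{3/2}) E[X] tends to 0 (below the triangle threshold p ~ 1/n).
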